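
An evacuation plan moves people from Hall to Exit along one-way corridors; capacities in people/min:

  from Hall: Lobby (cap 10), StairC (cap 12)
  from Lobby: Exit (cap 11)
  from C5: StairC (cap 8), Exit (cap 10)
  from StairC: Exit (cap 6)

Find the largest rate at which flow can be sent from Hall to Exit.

16

Augment Hall→Lobby→Exit: bottleneck 10, flow now 10.
Augment Hall→StairC→Exit: bottleneck 6, flow now 16.
No augmenting path remains; maximum flow = 16.
In the residual graph, reachable from Hall: {Hall, StairC}.
Min-cut edges: Hall→Lobby (10), StairC→Exit (6); capacity 10 + 6 = 16.
This cut is saturated, so no flow can exceed 16.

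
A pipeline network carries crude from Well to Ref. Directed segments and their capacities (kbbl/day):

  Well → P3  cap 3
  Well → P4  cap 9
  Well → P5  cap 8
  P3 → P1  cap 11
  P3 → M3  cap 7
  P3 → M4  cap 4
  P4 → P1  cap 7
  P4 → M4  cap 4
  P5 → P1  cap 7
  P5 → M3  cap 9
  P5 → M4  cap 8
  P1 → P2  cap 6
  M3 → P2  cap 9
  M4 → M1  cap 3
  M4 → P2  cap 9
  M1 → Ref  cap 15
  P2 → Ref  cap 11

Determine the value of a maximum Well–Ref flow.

14

Augment Well→P3→P1→P2→Ref: bottleneck 3, flow now 3.
Augment Well→P4→P1→P2→Ref: bottleneck 3, flow now 6.
Augment Well→P4→M4→M1→Ref: bottleneck 3, flow now 9.
Augment Well→P4→M4→P2→Ref: bottleneck 1, flow now 10.
Augment Well→P5→M3→P2→Ref: bottleneck 4, flow now 14.
No augmenting path remains; maximum flow = 14.
In the residual graph, reachable from Well: {Well, P3, P4, P5, P1, M3, M4, P2}.
Min-cut edges: M4→M1 (3), P2→Ref (11); capacity 3 + 11 = 14.
This cut is saturated, so no flow can exceed 14.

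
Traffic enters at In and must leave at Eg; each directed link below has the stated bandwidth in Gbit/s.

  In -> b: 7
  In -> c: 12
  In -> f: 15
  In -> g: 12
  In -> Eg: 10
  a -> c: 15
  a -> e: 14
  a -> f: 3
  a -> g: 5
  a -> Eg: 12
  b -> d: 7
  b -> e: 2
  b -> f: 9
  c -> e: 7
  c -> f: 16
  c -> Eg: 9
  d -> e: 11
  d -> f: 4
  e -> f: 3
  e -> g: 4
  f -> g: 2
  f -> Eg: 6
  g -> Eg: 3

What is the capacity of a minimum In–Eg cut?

28

Augment In→Eg: bottleneck 10, flow now 10.
Augment In→c→Eg: bottleneck 9, flow now 19.
Augment In→f→Eg: bottleneck 6, flow now 25.
Augment In→g→Eg: bottleneck 3, flow now 28.
No augmenting path remains; maximum flow = 28.
By max-flow min-cut, the minimum cut capacity equals the max flow.
In the residual graph, reachable from In: {In, b, c, d, e, f, g}.
Min-cut edges: In→Eg (10), c→Eg (9), f→Eg (6), g→Eg (3); capacity 10 + 9 + 6 + 3 = 28.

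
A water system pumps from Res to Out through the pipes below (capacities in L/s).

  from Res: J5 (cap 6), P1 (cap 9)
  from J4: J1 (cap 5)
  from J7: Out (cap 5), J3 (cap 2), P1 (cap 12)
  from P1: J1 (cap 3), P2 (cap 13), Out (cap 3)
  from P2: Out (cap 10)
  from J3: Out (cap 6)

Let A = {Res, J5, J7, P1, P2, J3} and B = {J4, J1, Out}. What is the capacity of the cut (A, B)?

Edges leaving {Res, J5, J7, P1, P2, J3}: J7→Out (5), P1→J1 (3), P1→Out (3), P2→Out (10), J3→Out (6).
Cut capacity = 5 + 3 + 3 + 10 + 6 = 27.

27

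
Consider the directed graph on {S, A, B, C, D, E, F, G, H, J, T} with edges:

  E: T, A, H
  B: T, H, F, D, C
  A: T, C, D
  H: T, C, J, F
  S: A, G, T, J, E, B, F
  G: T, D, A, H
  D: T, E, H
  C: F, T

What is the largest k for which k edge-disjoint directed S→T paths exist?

5

Assign every edge capacity 1; by Menger, the answer equals the max flow.
Path S→T (+1); total 1.
Path S→A→T (+1); total 2.
Path S→B→T (+1); total 3.
Path S→E→T (+1); total 4.
Path S→G→T (+1); total 5.
No residual S→T path; max flow = 5.
Certifying cut of size 5: {S→A, S→B, S→E, S→G, S→T}.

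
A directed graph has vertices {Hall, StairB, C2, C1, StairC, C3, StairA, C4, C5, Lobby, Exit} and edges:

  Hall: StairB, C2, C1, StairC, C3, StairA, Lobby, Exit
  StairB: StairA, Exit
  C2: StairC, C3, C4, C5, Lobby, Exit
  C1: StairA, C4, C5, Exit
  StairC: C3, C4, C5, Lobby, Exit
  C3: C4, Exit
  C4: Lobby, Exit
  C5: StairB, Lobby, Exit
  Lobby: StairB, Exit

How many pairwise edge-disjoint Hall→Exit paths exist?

Assign every edge capacity 1; by Menger, the answer equals the max flow.
Path Hall→Exit (+1); total 1.
Path Hall→StairB→Exit (+1); total 2.
Path Hall→C2→Exit (+1); total 3.
Path Hall→C1→Exit (+1); total 4.
Path Hall→StairC→Exit (+1); total 5.
Path Hall→C3→Exit (+1); total 6.
Path Hall→Lobby→Exit (+1); total 7.
No residual Hall→Exit path; max flow = 7.
Certifying cut of size 7: {Hall→C1, Hall→C2, Hall→C3, Hall→Exit, Hall→Lobby, Hall→StairB, Hall→StairC}.

7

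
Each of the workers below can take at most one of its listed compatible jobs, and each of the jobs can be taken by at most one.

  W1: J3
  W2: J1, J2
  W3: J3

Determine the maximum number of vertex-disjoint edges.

2

Unit-capacity flow: source→left, listed edges, right→sink; max matching = max flow.
Augmenting path W1→J3 (+1); matched 1.
Augmenting path W2→J1 (+1); matched 2.
No augmenting path remains; maximum matching = 2.
König certificate: {W2, J3} is a vertex cover of size 2 (every listed pair touches it), so no matching can be larger.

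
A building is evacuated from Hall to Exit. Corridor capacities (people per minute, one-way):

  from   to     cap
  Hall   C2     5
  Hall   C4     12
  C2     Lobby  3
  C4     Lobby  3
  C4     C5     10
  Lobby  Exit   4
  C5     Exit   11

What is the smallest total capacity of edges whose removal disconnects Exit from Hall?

Augment Hall→C2→Lobby→Exit: bottleneck 3, flow now 3.
Augment Hall→C4→Lobby→Exit: bottleneck 1, flow now 4.
Augment Hall→C4→C5→Exit: bottleneck 10, flow now 14.
No augmenting path remains; maximum flow = 14.
By max-flow min-cut, the minimum cut capacity equals the max flow.
In the residual graph, reachable from Hall: {Hall, C2, C4, Lobby}.
Min-cut edges: C4→C5 (10), Lobby→Exit (4); capacity 10 + 4 = 14.

14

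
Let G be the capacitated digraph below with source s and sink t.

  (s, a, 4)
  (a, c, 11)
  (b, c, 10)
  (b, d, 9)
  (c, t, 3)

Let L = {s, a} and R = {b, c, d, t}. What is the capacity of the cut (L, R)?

11

Edges leaving {s, a}: a→c (11).
Cut capacity = 11 = 11.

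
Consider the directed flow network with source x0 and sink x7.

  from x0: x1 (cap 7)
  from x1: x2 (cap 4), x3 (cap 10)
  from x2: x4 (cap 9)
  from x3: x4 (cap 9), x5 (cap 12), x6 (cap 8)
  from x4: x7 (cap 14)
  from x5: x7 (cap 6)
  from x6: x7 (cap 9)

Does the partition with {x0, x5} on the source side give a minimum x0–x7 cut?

Given cut capacity: 7 + 6 = 13.
Augment x0→x1→x2→x4→x7: bottleneck 4, flow now 4.
Augment x0→x1→x3→x4→x7: bottleneck 3, flow now 7.
No augmenting path remains; maximum flow = 7.
In the residual graph, reachable from x0: {x0}.
Min-cut edges: x0→x1 (7); capacity 7 = 7.
Cut capacity 13 exceeds the max flow 7, so it is not minimum.

No — its capacity is 13, but the minimum cut has capacity 7.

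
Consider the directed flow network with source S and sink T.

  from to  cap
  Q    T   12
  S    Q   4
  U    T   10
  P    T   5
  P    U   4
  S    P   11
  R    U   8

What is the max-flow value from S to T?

13

Augment S→P→T: bottleneck 5, flow now 5.
Augment S→Q→T: bottleneck 4, flow now 9.
Augment S→P→U→T: bottleneck 4, flow now 13.
No augmenting path remains; maximum flow = 13.
In the residual graph, reachable from S: {S, P}.
Min-cut edges: S→Q (4), P→U (4), P→T (5); capacity 4 + 4 + 5 = 13.
This cut is saturated, so no flow can exceed 13.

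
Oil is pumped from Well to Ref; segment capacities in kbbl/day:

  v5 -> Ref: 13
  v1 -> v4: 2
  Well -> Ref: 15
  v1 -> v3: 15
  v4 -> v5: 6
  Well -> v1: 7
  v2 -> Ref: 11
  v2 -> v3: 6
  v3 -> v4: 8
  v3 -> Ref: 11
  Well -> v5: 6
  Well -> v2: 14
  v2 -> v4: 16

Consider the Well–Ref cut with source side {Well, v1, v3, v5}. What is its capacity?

63

Edges leaving {Well, v1, v3, v5}: Well→v2 (14), Well→Ref (15), v1→v4 (2), v3→v4 (8), v3→Ref (11), v5→Ref (13).
Cut capacity = 14 + 15 + 2 + 8 + 11 + 13 = 63.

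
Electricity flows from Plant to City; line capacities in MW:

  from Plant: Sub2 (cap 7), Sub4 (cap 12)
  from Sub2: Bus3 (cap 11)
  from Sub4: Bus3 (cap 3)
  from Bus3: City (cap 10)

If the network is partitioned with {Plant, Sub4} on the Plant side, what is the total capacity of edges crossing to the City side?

Edges leaving {Plant, Sub4}: Plant→Sub2 (7), Sub4→Bus3 (3).
Cut capacity = 7 + 3 = 10.

10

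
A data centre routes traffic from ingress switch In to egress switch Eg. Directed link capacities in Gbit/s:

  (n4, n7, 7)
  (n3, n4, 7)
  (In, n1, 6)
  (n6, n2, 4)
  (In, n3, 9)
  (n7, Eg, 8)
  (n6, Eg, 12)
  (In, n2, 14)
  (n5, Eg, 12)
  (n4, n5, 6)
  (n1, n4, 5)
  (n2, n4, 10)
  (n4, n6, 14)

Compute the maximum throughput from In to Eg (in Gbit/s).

Augment In→n1→n4→n5→Eg: bottleneck 5, flow now 5.
Augment In→n2→n4→n5→Eg: bottleneck 1, flow now 6.
Augment In→n2→n4→n6→Eg: bottleneck 9, flow now 15.
Augment In→n3→n4→n6→Eg: bottleneck 3, flow now 18.
Augment In→n3→n4→n7→Eg: bottleneck 4, flow now 22.
No augmenting path remains; maximum flow = 22.
In the residual graph, reachable from In: {In, n1, n2, n3}.
Min-cut edges: n1→n4 (5), n2→n4 (10), n3→n4 (7); capacity 5 + 10 + 7 = 22.
This cut is saturated, so no flow can exceed 22.

22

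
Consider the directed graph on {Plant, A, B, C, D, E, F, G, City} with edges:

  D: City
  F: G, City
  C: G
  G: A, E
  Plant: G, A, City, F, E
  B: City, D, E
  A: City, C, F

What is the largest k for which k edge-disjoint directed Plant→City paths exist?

3

Assign every edge capacity 1; by Menger, the answer equals the max flow.
Path Plant→City (+1); total 1.
Path Plant→A→City (+1); total 2.
Path Plant→F→City (+1); total 3.
No residual Plant→City path; max flow = 3.
Certifying cut of size 3: {A→City, F→City, Plant→City}.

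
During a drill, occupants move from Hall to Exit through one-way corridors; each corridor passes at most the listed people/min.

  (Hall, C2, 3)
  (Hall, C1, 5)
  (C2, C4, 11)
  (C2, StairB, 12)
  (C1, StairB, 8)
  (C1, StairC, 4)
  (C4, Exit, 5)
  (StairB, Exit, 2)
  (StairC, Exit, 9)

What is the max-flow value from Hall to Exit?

Augment Hall→C2→C4→Exit: bottleneck 3, flow now 3.
Augment Hall→C1→StairB→Exit: bottleneck 2, flow now 5.
Augment Hall→C1→StairC→Exit: bottleneck 3, flow now 8.
No augmenting path remains; maximum flow = 8.
In the residual graph, reachable from Hall: {Hall}.
Min-cut edges: Hall→C2 (3), Hall→C1 (5); capacity 3 + 5 = 8.
This cut is saturated, so no flow can exceed 8.

8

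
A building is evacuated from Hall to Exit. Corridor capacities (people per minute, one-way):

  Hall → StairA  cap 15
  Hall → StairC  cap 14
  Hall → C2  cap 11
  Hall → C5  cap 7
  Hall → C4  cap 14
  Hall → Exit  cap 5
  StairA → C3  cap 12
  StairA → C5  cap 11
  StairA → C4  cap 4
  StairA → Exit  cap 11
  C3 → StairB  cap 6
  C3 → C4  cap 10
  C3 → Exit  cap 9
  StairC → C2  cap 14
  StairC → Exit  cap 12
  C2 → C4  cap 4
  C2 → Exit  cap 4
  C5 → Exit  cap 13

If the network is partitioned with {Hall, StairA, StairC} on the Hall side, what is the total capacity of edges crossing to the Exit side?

Edges leaving {Hall, StairA, StairC}: Hall→C2 (11), Hall→C5 (7), Hall→C4 (14), Hall→Exit (5), StairA→C3 (12), StairA→C5 (11), StairA→C4 (4), StairA→Exit (11), StairC→C2 (14), StairC→Exit (12).
Cut capacity = 11 + 7 + 14 + 5 + 12 + 11 + 4 + 11 + 14 + 12 = 101.

101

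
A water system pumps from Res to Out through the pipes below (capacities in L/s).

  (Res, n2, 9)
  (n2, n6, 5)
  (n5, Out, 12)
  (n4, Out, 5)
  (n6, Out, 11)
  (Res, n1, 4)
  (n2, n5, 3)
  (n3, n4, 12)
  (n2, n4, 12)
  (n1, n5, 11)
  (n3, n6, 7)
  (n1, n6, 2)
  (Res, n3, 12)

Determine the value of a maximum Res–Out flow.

23

Augment Res→n1→n5→Out: bottleneck 4, flow now 4.
Augment Res→n2→n4→Out: bottleneck 5, flow now 9.
Augment Res→n2→n5→Out: bottleneck 3, flow now 12.
Augment Res→n2→n6→Out: bottleneck 1, flow now 13.
Augment Res→n3→n6→Out: bottleneck 7, flow now 20.
Augment Res→n3→n4→n2→n6→Out: bottleneck 3, flow now 23. (uses reverse residual edge)
No augmenting path remains; maximum flow = 23.
In the residual graph, reachable from Res: {Res, n2, n3, n4, n6}.
Min-cut edges: Res→n1 (4), n2→n5 (3), n4→Out (5), n6→Out (11); capacity 4 + 3 + 5 + 11 = 23.
This cut is saturated, so no flow can exceed 23.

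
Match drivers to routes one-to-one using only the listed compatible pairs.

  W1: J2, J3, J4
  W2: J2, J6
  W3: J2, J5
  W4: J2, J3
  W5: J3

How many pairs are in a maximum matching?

Unit-capacity flow: source→left, listed edges, right→sink; max matching = max flow.
Augmenting path W1→J2 (+1); matched 1.
Augmenting path W2→J6 (+1); matched 2.
Augmenting path W3→J5 (+1); matched 3.
Augmenting path W4→J3 (+1); matched 4.
Augmenting path W5→J3→W4→J2→W1→J4 (+1); matched 5.
No augmenting path remains; maximum matching = 5.
König certificate: {W1, W2, W3, W4, W5} is a vertex cover of size 5 (every listed pair touches it), so no matching can be larger.

5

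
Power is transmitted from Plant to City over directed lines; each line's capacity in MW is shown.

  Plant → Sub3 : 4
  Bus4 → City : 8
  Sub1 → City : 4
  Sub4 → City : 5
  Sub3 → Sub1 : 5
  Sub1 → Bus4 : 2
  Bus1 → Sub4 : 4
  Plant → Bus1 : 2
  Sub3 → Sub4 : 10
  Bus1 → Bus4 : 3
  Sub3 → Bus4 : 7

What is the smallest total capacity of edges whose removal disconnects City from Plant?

Augment Plant→Sub3→Sub4→City: bottleneck 4, flow now 4.
Augment Plant→Bus1→Sub4→City: bottleneck 1, flow now 5.
Augment Plant→Bus1→Bus4→City: bottleneck 1, flow now 6.
No augmenting path remains; maximum flow = 6.
By max-flow min-cut, the minimum cut capacity equals the max flow.
In the residual graph, reachable from Plant: {Plant}.
Min-cut edges: Plant→Sub3 (4), Plant→Bus1 (2); capacity 4 + 2 = 6.

6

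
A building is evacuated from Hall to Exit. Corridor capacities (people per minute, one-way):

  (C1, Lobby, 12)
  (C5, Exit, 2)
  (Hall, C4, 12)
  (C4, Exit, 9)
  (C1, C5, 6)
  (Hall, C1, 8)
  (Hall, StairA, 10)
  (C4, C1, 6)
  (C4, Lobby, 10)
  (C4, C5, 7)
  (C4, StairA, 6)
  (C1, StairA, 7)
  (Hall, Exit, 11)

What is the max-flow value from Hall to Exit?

Augment Hall→Exit: bottleneck 11, flow now 11.
Augment Hall→C4→Exit: bottleneck 9, flow now 20.
Augment Hall→C4→C5→Exit: bottleneck 2, flow now 22.
No augmenting path remains; maximum flow = 22.
In the residual graph, reachable from Hall: {Hall, C4, C1, StairA, C5, Lobby}.
Min-cut edges: Hall→Exit (11), C4→Exit (9), C5→Exit (2); capacity 11 + 9 + 2 = 22.
This cut is saturated, so no flow can exceed 22.

22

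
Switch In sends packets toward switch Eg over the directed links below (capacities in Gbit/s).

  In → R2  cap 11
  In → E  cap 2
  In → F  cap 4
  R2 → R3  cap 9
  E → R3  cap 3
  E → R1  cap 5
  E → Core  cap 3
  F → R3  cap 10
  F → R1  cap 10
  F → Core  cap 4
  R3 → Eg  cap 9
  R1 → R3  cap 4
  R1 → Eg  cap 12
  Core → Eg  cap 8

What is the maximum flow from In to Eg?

Augment In→R2→R3→Eg: bottleneck 9, flow now 9.
Augment In→E→R1→Eg: bottleneck 2, flow now 11.
Augment In→F→R1→Eg: bottleneck 4, flow now 15.
No augmenting path remains; maximum flow = 15.
In the residual graph, reachable from In: {In, R2}.
Min-cut edges: In→E (2), In→F (4), R2→R3 (9); capacity 2 + 4 + 9 = 15.
This cut is saturated, so no flow can exceed 15.

15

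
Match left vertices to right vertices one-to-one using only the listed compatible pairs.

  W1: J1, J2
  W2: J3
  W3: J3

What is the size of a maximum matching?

2

Unit-capacity flow: source→left, listed edges, right→sink; max matching = max flow.
Augmenting path W1→J1 (+1); matched 1.
Augmenting path W2→J3 (+1); matched 2.
No augmenting path remains; maximum matching = 2.
König certificate: {W1, J3} is a vertex cover of size 2 (every listed pair touches it), so no matching can be larger.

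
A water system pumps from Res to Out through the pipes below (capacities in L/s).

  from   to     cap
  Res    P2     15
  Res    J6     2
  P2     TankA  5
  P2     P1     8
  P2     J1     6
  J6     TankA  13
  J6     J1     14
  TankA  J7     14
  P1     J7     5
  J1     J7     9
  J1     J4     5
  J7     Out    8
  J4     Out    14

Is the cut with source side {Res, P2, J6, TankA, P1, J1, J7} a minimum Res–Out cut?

Given cut capacity: 5 + 8 = 13.
Augment Res→P2→TankA→J7→Out: bottleneck 5, flow now 5.
Augment Res→P2→P1→J7→Out: bottleneck 3, flow now 8.
Augment Res→P2→J1→J4→Out: bottleneck 5, flow now 13.
No augmenting path remains; maximum flow = 13.
Cut capacity 13 equals the max flow, so it is a minimum cut.

Yes — it is a minimum cut (capacity 13).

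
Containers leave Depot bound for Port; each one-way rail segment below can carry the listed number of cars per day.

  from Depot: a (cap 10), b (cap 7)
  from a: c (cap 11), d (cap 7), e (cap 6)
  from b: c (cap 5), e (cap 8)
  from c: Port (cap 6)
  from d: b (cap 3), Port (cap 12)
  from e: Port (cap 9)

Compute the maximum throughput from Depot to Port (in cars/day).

17

Augment Depot→a→c→Port: bottleneck 6, flow now 6.
Augment Depot→a→d→Port: bottleneck 4, flow now 10.
Augment Depot→b→e→Port: bottleneck 7, flow now 17.
No augmenting path remains; maximum flow = 17.
In the residual graph, reachable from Depot: {Depot}.
Min-cut edges: Depot→a (10), Depot→b (7); capacity 10 + 7 = 17.
This cut is saturated, so no flow can exceed 17.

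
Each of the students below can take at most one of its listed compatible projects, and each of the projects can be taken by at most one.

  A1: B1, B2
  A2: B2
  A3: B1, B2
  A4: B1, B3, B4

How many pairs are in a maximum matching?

Unit-capacity flow: source→left, listed edges, right→sink; max matching = max flow.
Augmenting path A1→B1 (+1); matched 1.
Augmenting path A2→B2 (+1); matched 2.
Augmenting path A4→B3 (+1); matched 3.
No augmenting path remains; maximum matching = 3.
König certificate: {A4, B1, B2} is a vertex cover of size 3 (every listed pair touches it), so no matching can be larger.

3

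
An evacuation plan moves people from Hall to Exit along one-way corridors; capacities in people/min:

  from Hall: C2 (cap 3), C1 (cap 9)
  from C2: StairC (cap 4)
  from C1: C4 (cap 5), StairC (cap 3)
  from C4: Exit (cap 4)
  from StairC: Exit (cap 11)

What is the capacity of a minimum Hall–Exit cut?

10

Augment Hall→C2→StairC→Exit: bottleneck 3, flow now 3.
Augment Hall→C1→C4→Exit: bottleneck 4, flow now 7.
Augment Hall→C1→StairC→Exit: bottleneck 3, flow now 10.
No augmenting path remains; maximum flow = 10.
By max-flow min-cut, the minimum cut capacity equals the max flow.
In the residual graph, reachable from Hall: {Hall, C1, C4}.
Min-cut edges: Hall→C2 (3), C1→StairC (3), C4→Exit (4); capacity 3 + 3 + 4 = 10.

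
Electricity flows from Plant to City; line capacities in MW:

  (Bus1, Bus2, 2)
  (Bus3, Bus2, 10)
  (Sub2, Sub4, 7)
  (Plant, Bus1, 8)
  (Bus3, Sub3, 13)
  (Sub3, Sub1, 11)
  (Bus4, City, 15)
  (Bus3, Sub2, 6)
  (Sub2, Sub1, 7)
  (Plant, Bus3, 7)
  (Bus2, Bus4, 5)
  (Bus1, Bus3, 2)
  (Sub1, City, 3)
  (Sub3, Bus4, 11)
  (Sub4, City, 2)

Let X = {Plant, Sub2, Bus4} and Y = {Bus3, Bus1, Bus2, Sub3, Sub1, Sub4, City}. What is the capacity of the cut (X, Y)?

Edges leaving {Plant, Sub2, Bus4}: Plant→Bus3 (7), Plant→Bus1 (8), Sub2→Sub1 (7), Sub2→Sub4 (7), Bus4→City (15).
Cut capacity = 7 + 8 + 7 + 7 + 15 = 44.

44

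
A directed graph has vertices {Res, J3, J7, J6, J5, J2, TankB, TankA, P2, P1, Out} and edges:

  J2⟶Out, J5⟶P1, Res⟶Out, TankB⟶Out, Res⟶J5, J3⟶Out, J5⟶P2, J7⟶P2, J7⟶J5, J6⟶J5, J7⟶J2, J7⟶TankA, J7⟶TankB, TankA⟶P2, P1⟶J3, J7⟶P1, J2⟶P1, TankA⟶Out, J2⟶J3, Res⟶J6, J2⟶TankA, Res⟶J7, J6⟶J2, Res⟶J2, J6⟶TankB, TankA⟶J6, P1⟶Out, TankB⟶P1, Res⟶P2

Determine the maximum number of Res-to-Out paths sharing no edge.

5

Assign every edge capacity 1; by Menger, the answer equals the max flow.
Path Res→Out (+1); total 1.
Path Res→J2→Out (+1); total 2.
Path Res→J7→TankB→Out (+1); total 3.
Path Res→J5→P1→Out (+1); total 4.
Path Res→J6→J2→J3→Out (+1); total 5.
No residual Res→Out path; max flow = 5.
Certifying cut of size 5: {Res→J2, Res→J5, Res→J6, Res→J7, Res→Out}.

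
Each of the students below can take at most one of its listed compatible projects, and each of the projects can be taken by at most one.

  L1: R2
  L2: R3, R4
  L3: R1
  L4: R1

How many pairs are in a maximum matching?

3

Unit-capacity flow: source→left, listed edges, right→sink; max matching = max flow.
Augmenting path L1→R2 (+1); matched 1.
Augmenting path L2→R3 (+1); matched 2.
Augmenting path L3→R1 (+1); matched 3.
No augmenting path remains; maximum matching = 3.
König certificate: {L1, L2, R1} is a vertex cover of size 3 (every listed pair touches it), so no matching can be larger.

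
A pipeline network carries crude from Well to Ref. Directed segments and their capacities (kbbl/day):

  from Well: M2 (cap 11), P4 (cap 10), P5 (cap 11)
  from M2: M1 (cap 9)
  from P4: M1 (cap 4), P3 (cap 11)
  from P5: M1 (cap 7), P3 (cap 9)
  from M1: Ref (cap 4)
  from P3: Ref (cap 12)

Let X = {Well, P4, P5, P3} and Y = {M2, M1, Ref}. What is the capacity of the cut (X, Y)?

34

Edges leaving {Well, P4, P5, P3}: Well→M2 (11), P4→M1 (4), P5→M1 (7), P3→Ref (12).
Cut capacity = 11 + 4 + 7 + 12 = 34.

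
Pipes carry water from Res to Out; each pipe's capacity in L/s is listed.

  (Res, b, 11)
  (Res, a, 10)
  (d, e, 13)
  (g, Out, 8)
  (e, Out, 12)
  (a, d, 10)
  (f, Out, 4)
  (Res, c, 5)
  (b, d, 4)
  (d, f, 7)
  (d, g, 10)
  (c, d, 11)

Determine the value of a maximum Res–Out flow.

Augment Res→a→d→e→Out: bottleneck 10, flow now 10.
Augment Res→b→d→e→Out: bottleneck 2, flow now 12.
Augment Res→b→d→f→Out: bottleneck 2, flow now 14.
Augment Res→c→d→f→Out: bottleneck 2, flow now 16.
Augment Res→c→d→g→Out: bottleneck 3, flow now 19.
No augmenting path remains; maximum flow = 19.
In the residual graph, reachable from Res: {Res, b}.
Min-cut edges: Res→a (10), Res→c (5), b→d (4); capacity 10 + 5 + 4 = 19.
This cut is saturated, so no flow can exceed 19.

19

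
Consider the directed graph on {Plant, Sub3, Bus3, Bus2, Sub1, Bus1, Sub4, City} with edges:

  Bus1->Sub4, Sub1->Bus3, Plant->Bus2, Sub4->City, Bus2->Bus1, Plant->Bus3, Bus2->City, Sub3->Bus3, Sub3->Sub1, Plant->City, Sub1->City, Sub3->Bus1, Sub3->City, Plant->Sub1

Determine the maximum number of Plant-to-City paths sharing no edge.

3

Assign every edge capacity 1; by Menger, the answer equals the max flow.
Path Plant→City (+1); total 1.
Path Plant→Bus2→City (+1); total 2.
Path Plant→Sub1→City (+1); total 3.
No residual Plant→City path; max flow = 3.
Certifying cut of size 3: {Plant→Bus2, Plant→City, Plant→Sub1}.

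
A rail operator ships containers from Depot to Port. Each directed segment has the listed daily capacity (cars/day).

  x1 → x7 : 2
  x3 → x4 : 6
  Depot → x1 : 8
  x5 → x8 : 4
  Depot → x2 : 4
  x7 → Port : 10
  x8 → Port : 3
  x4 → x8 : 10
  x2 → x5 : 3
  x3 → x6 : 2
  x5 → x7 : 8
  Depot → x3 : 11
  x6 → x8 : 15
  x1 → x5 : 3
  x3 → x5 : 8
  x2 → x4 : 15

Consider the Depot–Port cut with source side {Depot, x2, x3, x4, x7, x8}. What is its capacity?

34

Edges leaving {Depot, x2, x3, x4, x7, x8}: Depot→x1 (8), x2→x5 (3), x3→x5 (8), x3→x6 (2), x7→Port (10), x8→Port (3).
Cut capacity = 8 + 3 + 8 + 2 + 10 + 3 = 34.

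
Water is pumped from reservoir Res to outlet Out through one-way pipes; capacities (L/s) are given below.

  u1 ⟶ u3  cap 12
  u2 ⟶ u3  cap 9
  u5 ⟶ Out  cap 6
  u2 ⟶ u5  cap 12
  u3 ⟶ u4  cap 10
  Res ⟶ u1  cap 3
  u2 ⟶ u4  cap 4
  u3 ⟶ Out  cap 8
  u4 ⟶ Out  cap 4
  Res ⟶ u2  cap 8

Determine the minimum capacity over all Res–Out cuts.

11

Augment Res→u1→u3→Out: bottleneck 3, flow now 3.
Augment Res→u2→u3→Out: bottleneck 5, flow now 8.
Augment Res→u2→u4→Out: bottleneck 3, flow now 11.
No augmenting path remains; maximum flow = 11.
By max-flow min-cut, the minimum cut capacity equals the max flow.
In the residual graph, reachable from Res: {Res}.
Min-cut edges: Res→u1 (3), Res→u2 (8); capacity 3 + 8 = 11.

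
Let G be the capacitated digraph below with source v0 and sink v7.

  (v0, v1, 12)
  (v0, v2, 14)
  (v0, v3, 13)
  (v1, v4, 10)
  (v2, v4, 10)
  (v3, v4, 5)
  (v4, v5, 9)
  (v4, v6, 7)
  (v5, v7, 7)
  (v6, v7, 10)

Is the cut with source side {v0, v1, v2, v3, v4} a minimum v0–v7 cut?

Given cut capacity: 9 + 7 = 16.
Augment v0→v1→v4→v5→v7: bottleneck 7, flow now 7.
Augment v0→v1→v4→v6→v7: bottleneck 3, flow now 10.
Augment v0→v2→v4→v6→v7: bottleneck 4, flow now 14.
No augmenting path remains; maximum flow = 14.
In the residual graph, reachable from v0: {v0, v1, v2, v3, v4, v5}.
Min-cut edges: v4→v6 (7), v5→v7 (7); capacity 7 + 7 = 14.
Cut capacity 16 exceeds the max flow 14, so it is not minimum.

No — its capacity is 16, but the minimum cut has capacity 14.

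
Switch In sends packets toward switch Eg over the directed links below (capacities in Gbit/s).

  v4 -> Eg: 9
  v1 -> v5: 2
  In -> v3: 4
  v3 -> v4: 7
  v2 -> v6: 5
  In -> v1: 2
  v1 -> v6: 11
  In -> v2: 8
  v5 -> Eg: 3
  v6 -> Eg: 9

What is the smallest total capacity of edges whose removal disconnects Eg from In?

Augment In→v1→v5→Eg: bottleneck 2, flow now 2.
Augment In→v2→v6→Eg: bottleneck 5, flow now 7.
Augment In→v3→v4→Eg: bottleneck 4, flow now 11.
No augmenting path remains; maximum flow = 11.
By max-flow min-cut, the minimum cut capacity equals the max flow.
In the residual graph, reachable from In: {In, v2}.
Min-cut edges: In→v1 (2), In→v3 (4), v2→v6 (5); capacity 2 + 4 + 5 = 11.

11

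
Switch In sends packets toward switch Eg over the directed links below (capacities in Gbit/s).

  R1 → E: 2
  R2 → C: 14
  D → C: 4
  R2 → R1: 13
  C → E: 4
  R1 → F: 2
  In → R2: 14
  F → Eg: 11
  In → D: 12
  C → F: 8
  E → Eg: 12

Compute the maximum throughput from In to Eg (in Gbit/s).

Augment In→R2→C→F→Eg: bottleneck 8, flow now 8.
Augment In→R2→C→E→Eg: bottleneck 4, flow now 12.
Augment In→R2→R1→F→Eg: bottleneck 2, flow now 14.
Augment In→D→C→R2→R1→E→Eg: bottleneck 2, flow now 16. (uses reverse residual edge)
No augmenting path remains; maximum flow = 16.
In the residual graph, reachable from In: {In, R2, D, C, R1}.
Min-cut edges: C→F (8), C→E (4), R1→F (2), R1→E (2); capacity 8 + 4 + 2 + 2 = 16.
This cut is saturated, so no flow can exceed 16.

16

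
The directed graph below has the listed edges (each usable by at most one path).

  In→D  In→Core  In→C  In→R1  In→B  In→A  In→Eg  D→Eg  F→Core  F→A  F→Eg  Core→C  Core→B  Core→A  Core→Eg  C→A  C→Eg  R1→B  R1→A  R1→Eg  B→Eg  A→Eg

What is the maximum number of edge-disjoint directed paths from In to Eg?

7

Assign every edge capacity 1; by Menger, the answer equals the max flow.
Path In→Eg (+1); total 1.
Path In→D→Eg (+1); total 2.
Path In→Core→Eg (+1); total 3.
Path In→C→Eg (+1); total 4.
Path In→R1→Eg (+1); total 5.
Path In→B→Eg (+1); total 6.
Path In→A→Eg (+1); total 7.
No residual In→Eg path; max flow = 7.
Certifying cut of size 7: {In→A, In→B, In→C, In→Core, In→D, In→Eg, In→R1}.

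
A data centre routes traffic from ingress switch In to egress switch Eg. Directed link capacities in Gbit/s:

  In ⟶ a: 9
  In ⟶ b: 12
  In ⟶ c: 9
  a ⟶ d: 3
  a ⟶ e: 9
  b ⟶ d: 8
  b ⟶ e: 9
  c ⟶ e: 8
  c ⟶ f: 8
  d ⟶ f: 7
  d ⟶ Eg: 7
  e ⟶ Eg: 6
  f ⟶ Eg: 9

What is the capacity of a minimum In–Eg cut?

Augment In→a→d→Eg: bottleneck 3, flow now 3.
Augment In→a→e→Eg: bottleneck 6, flow now 9.
Augment In→b→d→Eg: bottleneck 4, flow now 13.
Augment In→c→f→Eg: bottleneck 8, flow now 21.
Augment In→b→d→f→Eg: bottleneck 1, flow now 22.
No augmenting path remains; maximum flow = 22.
By max-flow min-cut, the minimum cut capacity equals the max flow.
In the residual graph, reachable from In: {In, a, b, c, d, e, f}.
Min-cut edges: d→Eg (7), e→Eg (6), f→Eg (9); capacity 7 + 6 + 9 = 22.

22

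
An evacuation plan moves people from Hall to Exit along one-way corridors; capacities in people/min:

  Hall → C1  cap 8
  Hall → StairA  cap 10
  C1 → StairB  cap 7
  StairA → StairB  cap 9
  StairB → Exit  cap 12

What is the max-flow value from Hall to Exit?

Augment Hall→C1→StairB→Exit: bottleneck 7, flow now 7.
Augment Hall→StairA→StairB→Exit: bottleneck 5, flow now 12.
No augmenting path remains; maximum flow = 12.
In the residual graph, reachable from Hall: {Hall, C1, StairA, StairB}.
Min-cut edges: StairB→Exit (12); capacity 12 = 12.
This cut is saturated, so no flow can exceed 12.

12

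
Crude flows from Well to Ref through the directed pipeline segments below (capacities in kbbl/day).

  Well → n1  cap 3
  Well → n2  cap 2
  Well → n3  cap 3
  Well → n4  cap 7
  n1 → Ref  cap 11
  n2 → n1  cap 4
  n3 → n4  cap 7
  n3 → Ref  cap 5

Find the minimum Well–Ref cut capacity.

8

Augment Well→n1→Ref: bottleneck 3, flow now 3.
Augment Well→n3→Ref: bottleneck 3, flow now 6.
Augment Well→n2→n1→Ref: bottleneck 2, flow now 8.
No augmenting path remains; maximum flow = 8.
By max-flow min-cut, the minimum cut capacity equals the max flow.
In the residual graph, reachable from Well: {Well, n4}.
Min-cut edges: Well→n1 (3), Well→n2 (2), Well→n3 (3); capacity 3 + 2 + 3 = 8.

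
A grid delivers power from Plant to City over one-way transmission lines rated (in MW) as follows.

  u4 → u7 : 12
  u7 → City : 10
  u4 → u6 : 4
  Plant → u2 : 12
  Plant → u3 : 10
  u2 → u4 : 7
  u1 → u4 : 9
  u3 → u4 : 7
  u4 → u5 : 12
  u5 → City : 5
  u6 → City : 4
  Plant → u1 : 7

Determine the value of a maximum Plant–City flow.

19

Augment Plant→u1→u4→u5→City: bottleneck 5, flow now 5.
Augment Plant→u1→u4→u6→City: bottleneck 2, flow now 7.
Augment Plant→u2→u4→u6→City: bottleneck 2, flow now 9.
Augment Plant→u2→u4→u7→City: bottleneck 5, flow now 14.
Augment Plant→u3→u4→u7→City: bottleneck 5, flow now 19.
No augmenting path remains; maximum flow = 19.
In the residual graph, reachable from Plant: {Plant, u1, u2, u3, u4, u5, u7}.
Min-cut edges: u4→u6 (4), u5→City (5), u7→City (10); capacity 4 + 5 + 10 = 19.
This cut is saturated, so no flow can exceed 19.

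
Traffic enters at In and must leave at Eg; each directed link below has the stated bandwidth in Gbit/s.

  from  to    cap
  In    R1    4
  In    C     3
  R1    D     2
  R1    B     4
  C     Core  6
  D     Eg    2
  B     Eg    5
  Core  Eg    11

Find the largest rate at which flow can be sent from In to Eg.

Augment In→R1→D→Eg: bottleneck 2, flow now 2.
Augment In→R1→B→Eg: bottleneck 2, flow now 4.
Augment In→C→Core→Eg: bottleneck 3, flow now 7.
No augmenting path remains; maximum flow = 7.
In the residual graph, reachable from In: {In}.
Min-cut edges: In→R1 (4), In→C (3); capacity 4 + 3 = 7.
This cut is saturated, so no flow can exceed 7.

7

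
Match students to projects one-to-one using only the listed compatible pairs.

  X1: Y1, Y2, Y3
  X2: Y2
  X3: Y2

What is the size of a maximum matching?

Unit-capacity flow: source→left, listed edges, right→sink; max matching = max flow.
Augmenting path X1→Y1 (+1); matched 1.
Augmenting path X2→Y2 (+1); matched 2.
No augmenting path remains; maximum matching = 2.
König certificate: {X1, Y2} is a vertex cover of size 2 (every listed pair touches it), so no matching can be larger.

2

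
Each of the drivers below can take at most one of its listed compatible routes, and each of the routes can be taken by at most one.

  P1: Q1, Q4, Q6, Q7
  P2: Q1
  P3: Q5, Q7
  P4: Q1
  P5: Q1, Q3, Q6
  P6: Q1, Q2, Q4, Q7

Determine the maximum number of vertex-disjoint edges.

5

Unit-capacity flow: source→left, listed edges, right→sink; max matching = max flow.
Augmenting path P1→Q1 (+1); matched 1.
Augmenting path P3→Q5 (+1); matched 2.
Augmenting path P5→Q3 (+1); matched 3.
Augmenting path P6→Q2 (+1); matched 4.
Augmenting path P2→Q1→P1→Q4 (+1); matched 5.
No augmenting path remains; maximum matching = 5.
König certificate: {P1, P3, P5, P6, Q1} is a vertex cover of size 5 (every listed pair touches it), so no matching can be larger.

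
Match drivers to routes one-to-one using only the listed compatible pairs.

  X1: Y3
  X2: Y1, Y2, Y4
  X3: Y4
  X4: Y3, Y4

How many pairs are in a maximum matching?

3

Unit-capacity flow: source→left, listed edges, right→sink; max matching = max flow.
Augmenting path X1→Y3 (+1); matched 1.
Augmenting path X2→Y1 (+1); matched 2.
Augmenting path X3→Y4 (+1); matched 3.
No augmenting path remains; maximum matching = 3.
König certificate: {X2, Y3, Y4} is a vertex cover of size 3 (every listed pair touches it), so no matching can be larger.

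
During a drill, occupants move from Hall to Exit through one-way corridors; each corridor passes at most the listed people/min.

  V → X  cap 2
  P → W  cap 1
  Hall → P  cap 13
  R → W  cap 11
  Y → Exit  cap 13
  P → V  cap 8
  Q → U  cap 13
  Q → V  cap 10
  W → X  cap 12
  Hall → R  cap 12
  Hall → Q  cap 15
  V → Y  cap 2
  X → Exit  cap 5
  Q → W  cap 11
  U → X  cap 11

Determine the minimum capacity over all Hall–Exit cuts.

7

Augment Hall→P→V→X→Exit: bottleneck 2, flow now 2.
Augment Hall→P→V→Y→Exit: bottleneck 2, flow now 4.
Augment Hall→P→W→X→Exit: bottleneck 1, flow now 5.
Augment Hall→Q→U→X→Exit: bottleneck 2, flow now 7.
No augmenting path remains; maximum flow = 7.
By max-flow min-cut, the minimum cut capacity equals the max flow.
In the residual graph, reachable from Hall: {Hall, P, Q, R, U, V, W, X}.
Min-cut edges: V→Y (2), X→Exit (5); capacity 2 + 5 = 7.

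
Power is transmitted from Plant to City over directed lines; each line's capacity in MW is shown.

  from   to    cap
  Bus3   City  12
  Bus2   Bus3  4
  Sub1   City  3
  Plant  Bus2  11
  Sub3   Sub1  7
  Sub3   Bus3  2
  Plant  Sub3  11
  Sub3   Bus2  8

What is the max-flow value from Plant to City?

Augment Plant→Sub3→Bus3→City: bottleneck 2, flow now 2.
Augment Plant→Sub3→Sub1→City: bottleneck 3, flow now 5.
Augment Plant→Bus2→Bus3→City: bottleneck 4, flow now 9.
No augmenting path remains; maximum flow = 9.
In the residual graph, reachable from Plant: {Plant, Sub3, Bus2, Sub1}.
Min-cut edges: Sub3→Bus3 (2), Bus2→Bus3 (4), Sub1→City (3); capacity 2 + 4 + 3 = 9.
This cut is saturated, so no flow can exceed 9.

9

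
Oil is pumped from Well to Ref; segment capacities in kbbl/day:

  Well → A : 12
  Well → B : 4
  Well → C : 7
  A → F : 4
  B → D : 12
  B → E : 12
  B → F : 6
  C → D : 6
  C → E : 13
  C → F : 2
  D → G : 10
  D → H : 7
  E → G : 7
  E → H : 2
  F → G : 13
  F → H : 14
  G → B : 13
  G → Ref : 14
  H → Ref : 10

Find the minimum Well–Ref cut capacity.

Augment Well→A→F→G→Ref: bottleneck 4, flow now 4.
Augment Well→B→D→G→Ref: bottleneck 4, flow now 8.
Augment Well→C→D→G→Ref: bottleneck 6, flow now 14.
Augment Well→C→E→H→Ref: bottleneck 1, flow now 15.
No augmenting path remains; maximum flow = 15.
By max-flow min-cut, the minimum cut capacity equals the max flow.
In the residual graph, reachable from Well: {Well, A}.
Min-cut edges: Well→B (4), Well→C (7), A→F (4); capacity 4 + 7 + 4 = 15.

15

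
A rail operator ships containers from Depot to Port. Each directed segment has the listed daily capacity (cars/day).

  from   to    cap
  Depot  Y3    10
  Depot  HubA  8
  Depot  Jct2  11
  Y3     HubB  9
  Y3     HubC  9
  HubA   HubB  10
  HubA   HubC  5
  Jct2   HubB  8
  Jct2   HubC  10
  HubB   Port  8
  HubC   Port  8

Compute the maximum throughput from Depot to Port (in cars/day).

Augment Depot→Y3→HubB→Port: bottleneck 8, flow now 8.
Augment Depot→Y3→HubC→Port: bottleneck 2, flow now 10.
Augment Depot→HubA→HubC→Port: bottleneck 5, flow now 15.
Augment Depot→Jct2→HubC→Port: bottleneck 1, flow now 16.
No augmenting path remains; maximum flow = 16.
In the residual graph, reachable from Depot: {Depot, Y3, HubA, Jct2, HubB, HubC}.
Min-cut edges: HubB→Port (8), HubC→Port (8); capacity 8 + 8 = 16.
This cut is saturated, so no flow can exceed 16.

16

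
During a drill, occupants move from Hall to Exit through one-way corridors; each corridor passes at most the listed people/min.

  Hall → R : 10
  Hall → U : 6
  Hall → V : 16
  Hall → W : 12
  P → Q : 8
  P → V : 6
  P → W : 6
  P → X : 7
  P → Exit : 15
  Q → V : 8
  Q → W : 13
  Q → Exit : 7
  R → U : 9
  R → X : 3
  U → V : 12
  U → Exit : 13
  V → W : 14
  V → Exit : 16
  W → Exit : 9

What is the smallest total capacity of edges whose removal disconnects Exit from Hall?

Augment Hall→U→Exit: bottleneck 6, flow now 6.
Augment Hall→V→Exit: bottleneck 16, flow now 22.
Augment Hall→W→Exit: bottleneck 9, flow now 31.
Augment Hall→R→U→Exit: bottleneck 7, flow now 38.
No augmenting path remains; maximum flow = 38.
By max-flow min-cut, the minimum cut capacity equals the max flow.
In the residual graph, reachable from Hall: {Hall, R, U, V, W, X}.
Min-cut edges: U→Exit (13), V→Exit (16), W→Exit (9); capacity 13 + 16 + 9 = 38.

38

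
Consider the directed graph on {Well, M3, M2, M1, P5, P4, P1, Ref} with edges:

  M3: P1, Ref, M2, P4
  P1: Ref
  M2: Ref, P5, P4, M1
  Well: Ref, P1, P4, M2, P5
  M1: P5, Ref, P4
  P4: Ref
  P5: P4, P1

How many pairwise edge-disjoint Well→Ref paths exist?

Assign every edge capacity 1; by Menger, the answer equals the max flow.
Path Well→Ref (+1); total 1.
Path Well→M2→Ref (+1); total 2.
Path Well→P4→Ref (+1); total 3.
Path Well→P1→Ref (+1); total 4.
No residual Well→Ref path; max flow = 4.
Certifying cut of size 4: {P1→Ref, P4→Ref, Well→M2, Well→Ref}.

4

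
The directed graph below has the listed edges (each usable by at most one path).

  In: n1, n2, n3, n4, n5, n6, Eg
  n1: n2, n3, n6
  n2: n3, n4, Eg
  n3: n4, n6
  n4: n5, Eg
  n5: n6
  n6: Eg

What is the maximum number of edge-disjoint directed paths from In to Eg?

4

Assign every edge capacity 1; by Menger, the answer equals the max flow.
Path In→Eg (+1); total 1.
Path In→n2→Eg (+1); total 2.
Path In→n4→Eg (+1); total 3.
Path In→n6→Eg (+1); total 4.
No residual In→Eg path; max flow = 4.
Certifying cut of size 4: {In→Eg, n2→Eg, n4→Eg, n6→Eg}.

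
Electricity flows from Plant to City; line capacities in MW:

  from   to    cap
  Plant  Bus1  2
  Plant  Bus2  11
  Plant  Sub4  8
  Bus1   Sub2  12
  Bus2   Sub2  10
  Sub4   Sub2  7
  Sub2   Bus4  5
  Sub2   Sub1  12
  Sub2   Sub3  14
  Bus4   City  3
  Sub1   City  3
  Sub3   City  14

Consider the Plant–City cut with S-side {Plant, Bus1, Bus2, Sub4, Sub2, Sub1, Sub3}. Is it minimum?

No — its capacity is 22, but the minimum cut has capacity 19.

Given cut capacity: 5 + 3 + 14 = 22.
Augment Plant→Bus1→Sub2→Bus4→City: bottleneck 2, flow now 2.
Augment Plant→Bus2→Sub2→Bus4→City: bottleneck 1, flow now 3.
Augment Plant→Bus2→Sub2→Sub1→City: bottleneck 3, flow now 6.
Augment Plant→Bus2→Sub2→Sub3→City: bottleneck 6, flow now 12.
Augment Plant→Sub4→Sub2→Sub3→City: bottleneck 7, flow now 19.
No augmenting path remains; maximum flow = 19.
In the residual graph, reachable from Plant: {Plant, Bus2, Sub4}.
Min-cut edges: Plant→Bus1 (2), Bus2→Sub2 (10), Sub4→Sub2 (7); capacity 2 + 10 + 7 = 19.
Cut capacity 22 exceeds the max flow 19, so it is not minimum.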